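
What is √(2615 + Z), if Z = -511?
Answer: 2*√526 ≈ 45.869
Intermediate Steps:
√(2615 + Z) = √(2615 - 511) = √2104 = 2*√526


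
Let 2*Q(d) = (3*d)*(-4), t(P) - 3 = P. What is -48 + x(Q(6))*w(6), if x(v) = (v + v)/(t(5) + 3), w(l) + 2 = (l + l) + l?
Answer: -1680/11 ≈ -152.73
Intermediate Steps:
t(P) = 3 + P
Q(d) = -6*d (Q(d) = ((3*d)*(-4))/2 = (-12*d)/2 = -6*d)
w(l) = -2 + 3*l (w(l) = -2 + ((l + l) + l) = -2 + (2*l + l) = -2 + 3*l)
x(v) = 2*v/11 (x(v) = (v + v)/((3 + 5) + 3) = (2*v)/(8 + 3) = (2*v)/11 = (2*v)*(1/11) = 2*v/11)
-48 + x(Q(6))*w(6) = -48 + (2*(-6*6)/11)*(-2 + 3*6) = -48 + ((2/11)*(-36))*(-2 + 18) = -48 - 72/11*16 = -48 - 1152/11 = -1680/11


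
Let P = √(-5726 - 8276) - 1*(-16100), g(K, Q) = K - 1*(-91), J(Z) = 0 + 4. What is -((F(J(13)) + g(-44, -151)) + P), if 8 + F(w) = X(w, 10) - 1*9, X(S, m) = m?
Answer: -16140 - I*√14002 ≈ -16140.0 - 118.33*I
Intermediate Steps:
J(Z) = 4
F(w) = -7 (F(w) = -8 + (10 - 1*9) = -8 + (10 - 9) = -8 + 1 = -7)
g(K, Q) = 91 + K (g(K, Q) = K + 91 = 91 + K)
P = 16100 + I*√14002 (P = √(-14002) + 16100 = I*√14002 + 16100 = 16100 + I*√14002 ≈ 16100.0 + 118.33*I)
-((F(J(13)) + g(-44, -151)) + P) = -((-7 + (91 - 44)) + (16100 + I*√14002)) = -((-7 + 47) + (16100 + I*√14002)) = -(40 + (16100 + I*√14002)) = -(16140 + I*√14002) = -16140 - I*√14002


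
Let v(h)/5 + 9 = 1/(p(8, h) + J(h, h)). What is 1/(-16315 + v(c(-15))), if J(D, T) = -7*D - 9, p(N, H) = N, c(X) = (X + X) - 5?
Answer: -244/3991835 ≈ -6.1125e-5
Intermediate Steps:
c(X) = -5 + 2*X (c(X) = 2*X - 5 = -5 + 2*X)
J(D, T) = -9 - 7*D
v(h) = -45 + 5/(-1 - 7*h) (v(h) = -45 + 5/(8 + (-9 - 7*h)) = -45 + 5/(-1 - 7*h))
1/(-16315 + v(c(-15))) = 1/(-16315 + 5*(-10 - 63*(-5 + 2*(-15)))/(1 + 7*(-5 + 2*(-15)))) = 1/(-16315 + 5*(-10 - 63*(-5 - 30))/(1 + 7*(-5 - 30))) = 1/(-16315 + 5*(-10 - 63*(-35))/(1 + 7*(-35))) = 1/(-16315 + 5*(-10 + 2205)/(1 - 245)) = 1/(-16315 + 5*2195/(-244)) = 1/(-16315 + 5*(-1/244)*2195) = 1/(-16315 - 10975/244) = 1/(-3991835/244) = -244/3991835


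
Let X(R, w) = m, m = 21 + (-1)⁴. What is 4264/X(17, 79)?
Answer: 2132/11 ≈ 193.82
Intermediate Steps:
m = 22 (m = 21 + 1 = 22)
X(R, w) = 22
4264/X(17, 79) = 4264/22 = 4264*(1/22) = 2132/11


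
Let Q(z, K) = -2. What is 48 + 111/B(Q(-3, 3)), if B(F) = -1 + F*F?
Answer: 85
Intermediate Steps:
B(F) = -1 + F²
48 + 111/B(Q(-3, 3)) = 48 + 111/(-1 + (-2)²) = 48 + 111/(-1 + 4) = 48 + 111/3 = 48 + (⅓)*111 = 48 + 37 = 85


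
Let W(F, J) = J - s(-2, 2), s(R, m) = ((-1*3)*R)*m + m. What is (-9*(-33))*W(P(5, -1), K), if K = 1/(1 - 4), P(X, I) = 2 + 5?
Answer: -4257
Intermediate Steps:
P(X, I) = 7
s(R, m) = m - 3*R*m (s(R, m) = (-3*R)*m + m = -3*R*m + m = m - 3*R*m)
K = -⅓ (K = 1/(-3) = -⅓ ≈ -0.33333)
W(F, J) = -14 + J (W(F, J) = J - 2*(1 - 3*(-2)) = J - 2*(1 + 6) = J - 2*7 = J - 1*14 = J - 14 = -14 + J)
(-9*(-33))*W(P(5, -1), K) = (-9*(-33))*(-14 - ⅓) = 297*(-43/3) = -4257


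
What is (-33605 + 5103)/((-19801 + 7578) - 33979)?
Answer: 14251/23101 ≈ 0.61690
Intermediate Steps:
(-33605 + 5103)/((-19801 + 7578) - 33979) = -28502/(-12223 - 33979) = -28502/(-46202) = -28502*(-1/46202) = 14251/23101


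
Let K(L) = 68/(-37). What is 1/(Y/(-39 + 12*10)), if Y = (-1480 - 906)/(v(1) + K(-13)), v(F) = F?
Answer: 2511/88282 ≈ 0.028443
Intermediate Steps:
K(L) = -68/37 (K(L) = 68*(-1/37) = -68/37)
Y = 88282/31 (Y = (-1480 - 906)/(1 - 68/37) = -2386/(-31/37) = -2386*(-37/31) = 88282/31 ≈ 2847.8)
1/(Y/(-39 + 12*10)) = 1/(88282/(31*(-39 + 12*10))) = 1/(88282/(31*(-39 + 120))) = 1/((88282/31)/81) = 1/((88282/31)*(1/81)) = 1/(88282/2511) = 2511/88282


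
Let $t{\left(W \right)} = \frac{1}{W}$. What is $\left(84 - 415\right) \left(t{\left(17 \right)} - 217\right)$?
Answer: $\frac{1220728}{17} \approx 71808.0$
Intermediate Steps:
$\left(84 - 415\right) \left(t{\left(17 \right)} - 217\right) = \left(84 - 415\right) \left(\frac{1}{17} - 217\right) = - 331 \left(\frac{1}{17} - 217\right) = \left(-331\right) \left(- \frac{3688}{17}\right) = \frac{1220728}{17}$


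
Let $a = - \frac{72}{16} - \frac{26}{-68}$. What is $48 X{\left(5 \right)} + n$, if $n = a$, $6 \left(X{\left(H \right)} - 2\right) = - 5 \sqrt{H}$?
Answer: $\frac{1562}{17} - 40 \sqrt{5} \approx 2.4396$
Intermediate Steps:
$X{\left(H \right)} = 2 - \frac{5 \sqrt{H}}{6}$ ($X{\left(H \right)} = 2 + \frac{\left(-5\right) \sqrt{H}}{6} = 2 - \frac{5 \sqrt{H}}{6}$)
$a = - \frac{70}{17}$ ($a = \left(-72\right) \frac{1}{16} - - \frac{13}{34} = - \frac{9}{2} + \frac{13}{34} = - \frac{70}{17} \approx -4.1176$)
$n = - \frac{70}{17} \approx -4.1176$
$48 X{\left(5 \right)} + n = 48 \left(2 - \frac{5 \sqrt{5}}{6}\right) - \frac{70}{17} = \left(96 - 40 \sqrt{5}\right) - \frac{70}{17} = \frac{1562}{17} - 40 \sqrt{5}$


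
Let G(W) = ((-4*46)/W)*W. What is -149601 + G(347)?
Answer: -149785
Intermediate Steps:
G(W) = -184 (G(W) = (-184/W)*W = -184)
-149601 + G(347) = -149601 - 184 = -149785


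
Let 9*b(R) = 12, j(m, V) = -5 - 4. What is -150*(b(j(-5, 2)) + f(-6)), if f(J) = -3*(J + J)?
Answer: -5600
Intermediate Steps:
f(J) = -6*J
j(m, V) = -9
b(R) = 4/3 (b(R) = (⅑)*12 = 4/3)
-150*(b(j(-5, 2)) + f(-6)) = -150*(4/3 - 6*(-6)) = -150*(4/3 + 36) = -150*112/3 = -5600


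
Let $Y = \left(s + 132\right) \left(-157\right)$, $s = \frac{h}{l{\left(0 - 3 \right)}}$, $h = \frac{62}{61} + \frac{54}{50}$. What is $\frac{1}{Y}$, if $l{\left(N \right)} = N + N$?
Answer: $- \frac{9150}{189122671} \approx -4.8381 \cdot 10^{-5}$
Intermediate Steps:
$l{\left(N \right)} = 2 N$
$h = \frac{3197}{1525}$ ($h = 62 \cdot \frac{1}{61} + 54 \cdot \frac{1}{50} = \frac{62}{61} + \frac{27}{25} = \frac{3197}{1525} \approx 2.0964$)
$s = - \frac{3197}{9150}$ ($s = \frac{3197}{1525 \cdot 2 \left(0 - 3\right)} = \frac{3197}{1525 \cdot 2 \left(-3\right)} = \frac{3197}{1525 \left(-6\right)} = \frac{3197}{1525} \left(- \frac{1}{6}\right) = - \frac{3197}{9150} \approx -0.3494$)
$Y = - \frac{189122671}{9150}$ ($Y = \left(- \frac{3197}{9150} + 132\right) \left(-157\right) = \frac{1204603}{9150} \left(-157\right) = - \frac{189122671}{9150} \approx -20669.0$)
$\frac{1}{Y} = \frac{1}{- \frac{189122671}{9150}} = - \frac{9150}{189122671}$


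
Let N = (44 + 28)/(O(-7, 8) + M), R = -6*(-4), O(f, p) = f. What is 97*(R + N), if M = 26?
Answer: 51216/19 ≈ 2695.6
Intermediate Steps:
R = 24
N = 72/19 (N = (44 + 28)/(-7 + 26) = 72/19 ≈ 3.7895)
97*(R + N) = 97*(24 + 72/19) = 97*(528/19) = 51216/19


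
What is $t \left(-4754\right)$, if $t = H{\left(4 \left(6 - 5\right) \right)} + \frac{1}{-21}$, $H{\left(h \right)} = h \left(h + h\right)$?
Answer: $- \frac{3189934}{21} \approx -1.519 \cdot 10^{5}$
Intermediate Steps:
$H{\left(h \right)} = 2 h^{2}$ ($H{\left(h \right)} = h 2 h = 2 h^{2}$)
$t = \frac{671}{21}$ ($t = 2 \left(4 \left(6 - 5\right)\right)^{2} + \frac{1}{-21} = 2 \left(4 \cdot 1\right)^{2} - \frac{1}{21} = 2 \cdot 4^{2} - \frac{1}{21} = 2 \cdot 16 - \frac{1}{21} = 32 - \frac{1}{21} = \frac{671}{21} \approx 31.952$)
$t \left(-4754\right) = \frac{671}{21} \left(-4754\right) = - \frac{3189934}{21}$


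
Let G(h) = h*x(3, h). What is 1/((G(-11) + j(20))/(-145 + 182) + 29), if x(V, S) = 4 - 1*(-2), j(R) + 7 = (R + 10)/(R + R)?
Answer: 148/4003 ≈ 0.036972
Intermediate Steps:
j(R) = -7 + (10 + R)/(2*R) (j(R) = -7 + (R + 10)/(R + R) = -7 + (10 + R)/((2*R)) = -7 + (10 + R)*(1/(2*R)) = -7 + (10 + R)/(2*R))
x(V, S) = 6 (x(V, S) = 4 + 2 = 6)
G(h) = 6*h (G(h) = h*6 = 6*h)
1/((G(-11) + j(20))/(-145 + 182) + 29) = 1/((6*(-11) + (-13/2 + 5/20))/(-145 + 182) + 29) = 1/((-66 + (-13/2 + 5*(1/20)))/37 + 29) = 1/((-66 + (-13/2 + ¼))*(1/37) + 29) = 1/((-66 - 25/4)*(1/37) + 29) = 1/(-289/4*1/37 + 29) = 1/(-289/148 + 29) = 1/(4003/148) = 148/4003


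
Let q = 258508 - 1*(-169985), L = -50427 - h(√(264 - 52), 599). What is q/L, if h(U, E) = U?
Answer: -21607616511/2542882117 + 856986*√53/2542882117 ≈ -8.4948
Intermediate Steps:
L = -50427 - 2*√53 (L = -50427 - √(264 - 52) = -50427 - √212 = -50427 - 2*√53 ≈ -50442.)
q = 428493 (q = 258508 + 169985 = 428493)
q/L = 428493/(-50427 - 2*√53)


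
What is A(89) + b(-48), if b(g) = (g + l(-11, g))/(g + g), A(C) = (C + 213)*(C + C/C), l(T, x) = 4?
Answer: 652331/24 ≈ 27180.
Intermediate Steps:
A(C) = (1 + C)*(213 + C) (A(C) = (213 + C)*(C + 1) = (213 + C)*(1 + C) = (1 + C)*(213 + C))
b(g) = (4 + g)/(2*g) (b(g) = (g + 4)/(g + g) = (4 + g)/((2*g)) = (4 + g)*(1/(2*g)) = (4 + g)/(2*g))
A(89) + b(-48) = (213 + 89² + 214*89) + (½)*(4 - 48)/(-48) = (213 + 7921 + 19046) + (½)*(-1/48)*(-44) = 27180 + 11/24 = 652331/24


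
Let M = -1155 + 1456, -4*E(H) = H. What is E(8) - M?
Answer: -303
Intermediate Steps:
E(H) = -H/4
M = 301
E(8) - M = -¼*8 - 1*301 = -2 - 301 = -303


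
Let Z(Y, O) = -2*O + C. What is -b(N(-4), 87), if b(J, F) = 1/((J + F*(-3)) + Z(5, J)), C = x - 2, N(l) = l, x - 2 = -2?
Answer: 1/259 ≈ 0.0038610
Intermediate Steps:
x = 0 (x = 2 - 2 = 0)
C = -2 (C = 0 - 2 = -2)
Z(Y, O) = -2 - 2*O (Z(Y, O) = -2*O - 2 = -2 - 2*O)
b(J, F) = 1/(-2 - J - 3*F) (b(J, F) = 1/((J + F*(-3)) + (-2 - 2*J)) = 1/((J - 3*F) + (-2 - 2*J)) = 1/(-2 - J - 3*F))
-b(N(-4), 87) = -(-1)/(2 - 4 + 3*87) = -(-1)/(2 - 4 + 261) = -(-1)/259 = -1*(-1/259) = 1/259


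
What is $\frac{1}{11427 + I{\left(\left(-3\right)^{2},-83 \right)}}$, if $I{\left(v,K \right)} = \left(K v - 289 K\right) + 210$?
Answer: $\frac{1}{34877} \approx 2.8672 \cdot 10^{-5}$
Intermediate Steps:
$I{\left(v,K \right)} = 210 - 289 K + K v$ ($I{\left(v,K \right)} = \left(- 289 K + K v\right) + 210 = 210 - 289 K + K v$)
$\frac{1}{11427 + I{\left(\left(-3\right)^{2},-83 \right)}} = \frac{1}{11427 - \left(-24197 + 747\right)} = \frac{1}{11427 + \left(210 + 23987 - 747\right)} = \frac{1}{11427 + 23450} = \frac{1}{34877}$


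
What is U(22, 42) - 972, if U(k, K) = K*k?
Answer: -48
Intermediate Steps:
U(22, 42) - 972 = 42*22 - 972 = 924 - 972 = -48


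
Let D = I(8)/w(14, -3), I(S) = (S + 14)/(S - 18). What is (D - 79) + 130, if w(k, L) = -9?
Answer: 2306/45 ≈ 51.244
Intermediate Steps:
I(S) = (14 + S)/(-18 + S)
D = 11/45 (D = ((14 + 8)/(-18 + 8))/(-9) = (22/(-10))*(-⅑) = -⅒*22*(-⅑) = -11/5*(-⅑) = 11/45 ≈ 0.24444)
(D - 79) + 130 = (11/45 - 79) + 130 = -3544/45 + 130 = 2306/45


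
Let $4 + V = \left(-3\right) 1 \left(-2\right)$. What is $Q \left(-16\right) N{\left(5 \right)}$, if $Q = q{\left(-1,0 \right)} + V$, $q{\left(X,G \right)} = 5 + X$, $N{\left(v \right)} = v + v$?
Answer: $-960$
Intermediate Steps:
$N{\left(v \right)} = 2 v$
$V = 2$ ($V = -4 + \left(-3\right) 1 \left(-2\right) = -4 - -6 = -4 + 6 = 2$)
$Q = 6$ ($Q = \left(5 - 1\right) + 2 = 4 + 2 = 6$)
$Q \left(-16\right) N{\left(5 \right)} = 6 \left(-16\right) 2 \cdot 5 = \left(-96\right) 10 = -960$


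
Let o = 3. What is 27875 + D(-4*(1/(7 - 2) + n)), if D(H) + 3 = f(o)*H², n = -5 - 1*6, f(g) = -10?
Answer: 46048/5 ≈ 9209.6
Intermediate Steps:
n = -11 (n = -5 - 6 = -11)
D(H) = -3 - 10*H²
27875 + D(-4*(1/(7 - 2) + n)) = 27875 + (-3 - 10*16*(1/(7 - 2) - 11)²) = 27875 + (-3 - 10*16*(1/5 - 11)²) = 27875 + (-3 - 10*16*(⅕ - 11)²) = 27875 + (-3 - 10*(-4*(-54/5))²) = 27875 + (-3 - 10*(216/5)²) = 27875 + (-3 - 10*46656/25) = 27875 + (-3 - 93312/5) = 27875 - 93327/5 = 46048/5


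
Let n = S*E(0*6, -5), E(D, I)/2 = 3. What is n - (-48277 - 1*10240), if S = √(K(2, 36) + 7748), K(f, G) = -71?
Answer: 58517 + 18*√853 ≈ 59043.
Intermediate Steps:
E(D, I) = 6 (E(D, I) = 2*3 = 6)
S = 3*√853 (S = √(-71 + 7748) = √7677 = 3*√853 ≈ 87.619)
n = 18*√853 (n = (3*√853)*6 = 18*√853 ≈ 525.71)
n - (-48277 - 1*10240) = 18*√853 - (-48277 - 1*10240) = 18*√853 - (-48277 - 10240) = 18*√853 - 1*(-58517) = 18*√853 + 58517 = 58517 + 18*√853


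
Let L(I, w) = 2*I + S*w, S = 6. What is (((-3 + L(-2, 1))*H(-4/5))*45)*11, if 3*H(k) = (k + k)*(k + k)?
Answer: -2112/5 ≈ -422.40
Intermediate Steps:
H(k) = 4*k²/3 (H(k) = ((k + k)*(k + k))/3 = ((2*k)*(2*k))/3 = (4*k²)/3 = 4*k²/3)
L(I, w) = 2*I + 6*w
(((-3 + L(-2, 1))*H(-4/5))*45)*11 = (((-3 + (2*(-2) + 6*1))*(4*(-4/5)²/3))*45)*11 = (((-3 + (-4 + 6))*(4*(-4*⅕)²/3))*45)*11 = (((-3 + 2)*(4*(-⅘)²/3))*45)*11 = (-4*16/(3*25)*45)*11 = (-1*64/75*45)*11 = -64/75*45*11 = -192/5*11 = -2112/5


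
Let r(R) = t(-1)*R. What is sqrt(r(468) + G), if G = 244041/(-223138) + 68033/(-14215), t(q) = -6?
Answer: I*sqrt(28310420714784425692430)/3171906670 ≈ 53.046*I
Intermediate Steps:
G = -18649790369/3171906670 (G = 244041*(-1/223138) + 68033*(-1/14215) = -244041/223138 - 68033/14215 = -18649790369/3171906670 ≈ -5.8797)
r(R) = -6*R
sqrt(r(468) + G) = sqrt(-6*468 - 18649790369/3171906670) = sqrt(-2808 - 18649790369/3171906670) = sqrt(-8925363719729/3171906670) = I*sqrt(28310420714784425692430)/3171906670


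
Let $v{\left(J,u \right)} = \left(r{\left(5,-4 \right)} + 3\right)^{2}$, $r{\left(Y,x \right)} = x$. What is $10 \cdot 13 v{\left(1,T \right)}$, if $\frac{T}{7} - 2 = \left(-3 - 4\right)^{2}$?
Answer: $130$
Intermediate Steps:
$T = 357$ ($T = 14 + 7 \left(-3 - 4\right)^{2} = 14 + 7 \left(-7\right)^{2} = 14 + 7 \cdot 49 = 14 + 343 = 357$)
$v{\left(J,u \right)} = 1$ ($v{\left(J,u \right)} = \left(-4 + 3\right)^{2} = \left(-1\right)^{2} = 1$)
$10 \cdot 13 v{\left(1,T \right)} = 10 \cdot 13 \cdot 1 = 130 \cdot 1 = 130$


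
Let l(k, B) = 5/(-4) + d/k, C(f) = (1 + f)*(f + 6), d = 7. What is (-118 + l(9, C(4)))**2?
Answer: 18190225/1296 ≈ 14036.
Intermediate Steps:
C(f) = (1 + f)*(6 + f)
l(k, B) = -5/4 + 7/k (l(k, B) = 5/(-4) + 7/k = 5*(-1/4) + 7/k = -5/4 + 7/k)
(-118 + l(9, C(4)))**2 = (-118 + (-5/4 + 7/9))**2 = (-118 - 17/36)**2 = (-4265/36)**2 = 18190225/1296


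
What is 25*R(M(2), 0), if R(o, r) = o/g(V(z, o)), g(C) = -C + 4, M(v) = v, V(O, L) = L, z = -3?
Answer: 25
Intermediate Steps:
g(C) = 4 - C
R(o, r) = o/(4 - o)
25*R(M(2), 0) = 25*(-1*2/(-4 + 2)) = 25*(-1*2/(-2)) = 25*(-1*2*(-½)) = 25*1 = 25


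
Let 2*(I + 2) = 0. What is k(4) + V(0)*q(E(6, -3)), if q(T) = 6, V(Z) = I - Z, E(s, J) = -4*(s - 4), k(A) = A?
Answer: -8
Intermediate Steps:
I = -2 (I = -2 + (1/2)*0 = -2 + 0 = -2)
E(s, J) = 16 - 4*s (E(s, J) = -4*(-4 + s) = 16 - 4*s)
V(Z) = -2 - Z
k(4) + V(0)*q(E(6, -3)) = 4 + (-2 - 1*0)*6 = 4 + (-2 + 0)*6 = 4 - 2*6 = 4 - 12 = -8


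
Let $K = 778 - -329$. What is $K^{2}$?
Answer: $1225449$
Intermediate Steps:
$K = 1107$ ($K = 778 + 329 = 1107$)
$K^{2} = 1107^{2} = 1225449$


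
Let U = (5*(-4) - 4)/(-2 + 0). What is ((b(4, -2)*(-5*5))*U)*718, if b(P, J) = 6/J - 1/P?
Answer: 700050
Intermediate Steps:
b(P, J) = -1/P + 6/J
U = 12 (U = (-20 - 4)/(-2) = -24*(-½) = 12)
((b(4, -2)*(-5*5))*U)*718 = (((-1/4 + 6/(-2))*(-5*5))*12)*718 = (((-1*¼ + 6*(-½))*(-25))*12)*718 = (((-¼ - 3)*(-25))*12)*718 = (-13/4*(-25)*12)*718 = ((325/4)*12)*718 = 975*718 = 700050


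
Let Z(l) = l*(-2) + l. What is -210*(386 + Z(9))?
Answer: -79170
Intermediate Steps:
Z(l) = -l (Z(l) = -2*l + l = -l)
-210*(386 + Z(9)) = -210*(386 - 1*9) = -210*(386 - 9) = -210*377 = -79170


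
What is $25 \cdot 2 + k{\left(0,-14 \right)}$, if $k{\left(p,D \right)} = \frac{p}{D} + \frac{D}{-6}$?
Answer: $\frac{157}{3} \approx 52.333$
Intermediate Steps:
$k{\left(p,D \right)} = - \frac{D}{6} + \frac{p}{D}$ ($k{\left(p,D \right)} = \frac{p}{D} + D \left(- \frac{1}{6}\right) = \frac{p}{D} - \frac{D}{6} = - \frac{D}{6} + \frac{p}{D}$)
$25 \cdot 2 + k{\left(0,-14 \right)} = 25 \cdot 2 + \left(\left(- \frac{1}{6}\right) \left(-14\right) + \frac{0}{-14}\right) = 50 + \left(\frac{7}{3} + 0 \left(- \frac{1}{14}\right)\right) = 50 + \left(\frac{7}{3} + 0\right) = 50 + \frac{7}{3} = \frac{157}{3}$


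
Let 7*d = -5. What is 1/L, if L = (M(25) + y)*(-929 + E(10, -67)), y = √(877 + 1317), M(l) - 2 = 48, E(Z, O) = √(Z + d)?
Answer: -7/(325150 - √998270 - 50*√455 + 6503*√2194) ≈ -1.1152e-5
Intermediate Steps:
d = -5/7 (d = (⅐)*(-5) = -5/7 ≈ -0.71429)
E(Z, O) = √(-5/7 + Z) (E(Z, O) = √(Z - 5/7) = √(-5/7 + Z))
M(l) = 50 (M(l) = 2 + 48 = 50)
y = √2194 ≈ 46.840
L = (-929 + √455/7)*(50 + √2194) (L = (50 + √2194)*(-929 + √(-35 + 49*10)/7) = (50 + √2194)*(-929 + √(-35 + 490)/7) = (50 + √2194)*(-929 + √455/7) = (-929 + √455/7)*(50 + √2194) ≈ -89669.)
1/L = 1/(-46450 - 929*√2194 + √998270/7 + 50*√455/7)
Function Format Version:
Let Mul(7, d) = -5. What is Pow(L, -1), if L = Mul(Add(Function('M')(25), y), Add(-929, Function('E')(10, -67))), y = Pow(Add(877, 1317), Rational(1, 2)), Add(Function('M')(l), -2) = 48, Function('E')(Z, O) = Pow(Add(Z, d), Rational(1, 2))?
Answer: Mul(-7, Pow(Add(325150, Mul(-1, Pow(998270, Rational(1, 2))), Mul(-50, Pow(455, Rational(1, 2))), Mul(6503, Pow(2194, Rational(1, 2)))), -1)) ≈ -1.1152e-5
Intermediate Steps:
d = Rational(-5, 7) (d = Mul(Rational(1, 7), -5) = Rational(-5, 7) ≈ -0.71429)
Function('E')(Z, O) = Pow(Add(Rational(-5, 7), Z), Rational(1, 2)) (Function('E')(Z, O) = Pow(Add(Z, Rational(-5, 7)), Rational(1, 2)) = Pow(Add(Rational(-5, 7), Z), Rational(1, 2)))
Function('M')(l) = 50 (Function('M')(l) = Add(2, 48) = 50)
y = Pow(2194, Rational(1, 2)) ≈ 46.840
L = Mul(Add(-929, Mul(Rational(1, 7), Pow(455, Rational(1, 2)))), Add(50, Pow(2194, Rational(1, 2)))) (L = Mul(Add(50, Pow(2194, Rational(1, 2))), Add(-929, Mul(Rational(1, 7), Pow(Add(-35, Mul(49, 10)), Rational(1, 2))))) = Mul(Add(50, Pow(2194, Rational(1, 2))), Add(-929, Mul(Rational(1, 7), Pow(Add(-35, 490), Rational(1, 2))))) = Mul(Add(50, Pow(2194, Rational(1, 2))), Add(-929, Mul(Rational(1, 7), Pow(455, Rational(1, 2))))) = Mul(Add(-929, Mul(Rational(1, 7), Pow(455, Rational(1, 2)))), Add(50, Pow(2194, Rational(1, 2)))) ≈ -89669.)
Pow(L, -1) = Pow(Add(-46450, Mul(-929, Pow(2194, Rational(1, 2))), Mul(Rational(1, 7), Pow(998270, Rational(1, 2))), Mul(Rational(50, 7), Pow(455, Rational(1, 2)))), -1)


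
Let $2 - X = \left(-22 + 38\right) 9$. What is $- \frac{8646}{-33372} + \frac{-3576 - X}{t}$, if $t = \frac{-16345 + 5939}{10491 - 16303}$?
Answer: $- \frac{55496835125}{28939086} \approx -1917.7$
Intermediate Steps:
$X = -142$ ($X = 2 - \left(-22 + 38\right) 9 = 2 - 16 \cdot 9 = 2 - 144 = -142$)
$t = \frac{5203}{2906}$ ($t = - \frac{10406}{-5812} = \left(-10406\right) \left(- \frac{1}{5812}\right) = \frac{5203}{2906} \approx 1.7904$)
$- \frac{8646}{-33372} + \frac{-3576 - X}{t} = - \frac{8646}{-33372} + \frac{-3576 - -142}{\frac{5203}{2906}} = \left(-8646\right) \left(- \frac{1}{33372}\right) + \left(-3576 + 142\right) \frac{2906}{5203} = \frac{1441}{5562} - \frac{9979204}{5203} = - \frac{55496835125}{28939086}$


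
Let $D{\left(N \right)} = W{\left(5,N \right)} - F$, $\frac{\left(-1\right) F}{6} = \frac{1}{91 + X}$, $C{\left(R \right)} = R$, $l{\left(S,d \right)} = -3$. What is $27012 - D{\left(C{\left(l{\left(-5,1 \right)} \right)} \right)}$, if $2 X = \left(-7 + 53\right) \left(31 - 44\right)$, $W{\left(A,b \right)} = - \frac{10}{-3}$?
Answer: $\frac{8426713}{312} \approx 27009.0$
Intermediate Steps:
$W{\left(A,b \right)} = \frac{10}{3}$ ($W{\left(A,b \right)} = \left(-10\right) \left(- \frac{1}{3}\right) = \frac{10}{3}$)
$X = -299$ ($X = \frac{\left(-7 + 53\right) \left(31 - 44\right)}{2} = \frac{46 \left(-13\right)}{2} = \frac{1}{2} \left(-598\right) = -299$)
$F = \frac{3}{104}$ ($F = - \frac{6}{91 - 299} = - \frac{6}{-208} = \left(-6\right) \left(- \frac{1}{208}\right) = \frac{3}{104} \approx 0.028846$)
$D{\left(N \right)} = \frac{1031}{312}$ ($D{\left(N \right)} = \frac{10}{3} - \frac{3}{104} = \frac{1031}{312}$)
$27012 - D{\left(C{\left(l{\left(-5,1 \right)} \right)} \right)} = 27012 - \frac{1031}{312} = \frac{8426713}{312}$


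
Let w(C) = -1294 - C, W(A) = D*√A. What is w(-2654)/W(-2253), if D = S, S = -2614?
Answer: 680*I*√2253/2944671 ≈ 0.010961*I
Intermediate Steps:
D = -2614
W(A) = -2614*√A
w(-2654)/W(-2253) = (-1294 - 1*(-2654))/((-2614*I*√2253)) = (-1294 + 2654)/((-2614*I*√2253)) = 1360/((-2614*I*√2253)) = 1360*(I*√2253/5889342) = 680*I*√2253/2944671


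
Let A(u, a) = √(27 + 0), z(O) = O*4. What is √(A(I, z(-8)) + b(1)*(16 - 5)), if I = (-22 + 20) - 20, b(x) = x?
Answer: √(11 + 3*√3) ≈ 4.0244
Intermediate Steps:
z(O) = 4*O
I = -22 (I = -2 - 20 = -22)
A(u, a) = 3*√3 (A(u, a) = √27 = 3*√3)
√(A(I, z(-8)) + b(1)*(16 - 5)) = √(3*√3 + 1*(16 - 5)) = √(3*√3 + 1*11) = √(3*√3 + 11) = √(11 + 3*√3)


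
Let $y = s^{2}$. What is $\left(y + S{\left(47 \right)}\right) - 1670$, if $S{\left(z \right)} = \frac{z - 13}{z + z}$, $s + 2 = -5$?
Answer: $- \frac{76170}{47} \approx -1620.6$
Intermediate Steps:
$s = -7$ ($s = -2 - 5 = -7$)
$S{\left(z \right)} = \frac{-13 + z}{2 z}$
$y = 49$ ($y = \left(-7\right)^{2} = 49$)
$\left(y + S{\left(47 \right)}\right) - 1670 = \left(49 + \frac{-13 + 47}{2 \cdot 47}\right) - 1670 = \left(49 + \frac{1}{2} \cdot \frac{1}{47} \cdot 34\right) - 1670 = \left(49 + \frac{17}{47}\right) - 1670 = \frac{2320}{47} - 1670 = - \frac{76170}{47}$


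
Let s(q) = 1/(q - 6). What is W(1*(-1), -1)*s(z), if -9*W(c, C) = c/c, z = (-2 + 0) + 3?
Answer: 1/45 ≈ 0.022222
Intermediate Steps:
z = 1 (z = -2 + 3 = 1)
s(q) = 1/(-6 + q)
W(c, C) = -⅑ (W(c, C) = -c/(9*c) = -⅑*1 = -⅑)
W(1*(-1), -1)*s(z) = -1/(9*(-6 + 1)) = -⅑/(-5) = -⅑*(-⅕) = 1/45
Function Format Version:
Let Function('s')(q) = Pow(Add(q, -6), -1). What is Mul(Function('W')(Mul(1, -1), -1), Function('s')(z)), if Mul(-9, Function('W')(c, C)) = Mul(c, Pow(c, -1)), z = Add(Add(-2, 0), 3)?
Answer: Rational(1, 45) ≈ 0.022222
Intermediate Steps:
z = 1 (z = Add(-2, 3) = 1)
Function('s')(q) = Pow(Add(-6, q), -1)
Function('W')(c, C) = Rational(-1, 9) (Function('W')(c, C) = Mul(Rational(-1, 9), Mul(c, Pow(c, -1))) = Mul(Rational(-1, 9), 1) = Rational(-1, 9))
Mul(Function('W')(Mul(1, -1), -1), Function('s')(z)) = Mul(Rational(-1, 9), Pow(Add(-6, 1), -1)) = Mul(Rational(-1, 9), Pow(-5, -1)) = Mul(Rational(-1, 9), Rational(-1, 5)) = Rational(1, 45)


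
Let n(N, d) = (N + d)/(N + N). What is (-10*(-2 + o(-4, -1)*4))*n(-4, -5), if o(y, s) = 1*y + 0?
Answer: 405/2 ≈ 202.50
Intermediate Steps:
o(y, s) = y (o(y, s) = y + 0 = y)
n(N, d) = (N + d)/(2*N) (n(N, d) = (N + d)/((2*N)) = (N + d)*(1/(2*N)) = (N + d)/(2*N))
(-10*(-2 + o(-4, -1)*4))*n(-4, -5) = (-10*(-2 - 4*4))*((½)*(-4 - 5)/(-4)) = (-10*(-2 - 16))*((½)*(-¼)*(-9)) = -10*(-18)*(9/8) = 180*(9/8) = 405/2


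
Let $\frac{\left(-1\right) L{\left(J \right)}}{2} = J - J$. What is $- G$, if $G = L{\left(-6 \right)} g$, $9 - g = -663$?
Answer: $0$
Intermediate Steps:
$g = 672$ ($g = 9 - -663 = 9 + 663 = 672$)
$L{\left(J \right)} = 0$ ($L{\left(J \right)} = - 2 \left(J - J\right) = \left(-2\right) 0 = 0$)
$G = 0$ ($G = 0 \cdot 672 = 0$)
$- G = \left(-1\right) 0 = 0$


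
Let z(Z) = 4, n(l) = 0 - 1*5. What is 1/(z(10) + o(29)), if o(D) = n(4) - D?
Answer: -1/30 ≈ -0.033333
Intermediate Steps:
n(l) = -5 (n(l) = 0 - 5 = -5)
o(D) = -5 - D
1/(z(10) + o(29)) = 1/(4 + (-5 - 1*29)) = 1/(4 + (-5 - 29)) = 1/(4 - 34) = 1/(-30) = -1/30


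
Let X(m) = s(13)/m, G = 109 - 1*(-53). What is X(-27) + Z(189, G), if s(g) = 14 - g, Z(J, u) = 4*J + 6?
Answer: 20573/27 ≈ 761.96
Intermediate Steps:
G = 162 (G = 109 + 53 = 162)
Z(J, u) = 6 + 4*J
X(m) = 1/m (X(m) = (14 - 1*13)/m = (14 - 13)/m = 1/m)
X(-27) + Z(189, G) = 1/(-27) + (6 + 4*189) = -1/27 + (6 + 756) = -1/27 + 762 = 20573/27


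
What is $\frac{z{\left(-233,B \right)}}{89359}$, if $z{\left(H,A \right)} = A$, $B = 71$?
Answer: $\frac{71}{89359} \approx 0.00079455$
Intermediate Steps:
$\frac{z{\left(-233,B \right)}}{89359} = \frac{71}{89359}$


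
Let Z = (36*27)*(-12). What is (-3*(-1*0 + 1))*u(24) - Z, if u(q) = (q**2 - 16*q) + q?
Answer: 11016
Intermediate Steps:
Z = -11664 (Z = 972*(-12) = -11664)
u(q) = q**2 - 15*q
(-3*(-1*0 + 1))*u(24) - Z = (-3*(-1*0 + 1))*(24*(-15 + 24)) - 1*(-11664) = (-3*(0 + 1))*(24*9) + 11664 = -3*1*216 + 11664 = -3*216 + 11664 = -648 + 11664 = 11016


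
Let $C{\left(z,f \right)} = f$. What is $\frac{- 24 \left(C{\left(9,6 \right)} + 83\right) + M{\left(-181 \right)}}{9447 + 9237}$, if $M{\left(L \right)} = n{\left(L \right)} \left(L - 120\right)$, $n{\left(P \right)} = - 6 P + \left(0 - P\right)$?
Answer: $- \frac{383503}{18684} \approx -20.526$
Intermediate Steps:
$n{\left(P \right)} = - 7 P$ ($n{\left(P \right)} = - 6 P - P = - 7 P$)
$M{\left(L \right)} = - 7 L \left(-120 + L\right)$ ($M{\left(L \right)} = - 7 L \left(L - 120\right) = - 7 L \left(-120 + L\right)$)
$\frac{- 24 \left(C{\left(9,6 \right)} + 83\right) + M{\left(-181 \right)}}{9447 + 9237} = \frac{- 24 \left(6 + 83\right) + 7 \left(-181\right) \left(120 - -181\right)}{9447 + 9237} = \frac{\left(-24\right) 89 + 7 \left(-181\right) \left(120 + 181\right)}{18684} = \left(-2136 + 7 \left(-181\right) 301\right) \frac{1}{18684} = \left(-2136 - 381367\right) \frac{1}{18684} = \left(-383503\right) \frac{1}{18684} = - \frac{383503}{18684}$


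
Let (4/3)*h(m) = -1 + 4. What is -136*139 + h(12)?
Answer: -75607/4 ≈ -18902.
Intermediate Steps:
h(m) = 9/4 (h(m) = 3*(-1 + 4)/4 = (3/4)*3 = 9/4)
-136*139 + h(12) = -136*139 + 9/4 = -18904 + 9/4 = -75607/4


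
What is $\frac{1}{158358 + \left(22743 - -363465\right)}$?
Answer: $\frac{1}{544566} \approx 1.8363 \cdot 10^{-6}$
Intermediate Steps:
$\frac{1}{158358 + \left(22743 - -363465\right)} = \frac{1}{158358 + \left(22743 + 363465\right)} = \frac{1}{158358 + 386208} = \frac{1}{544566}$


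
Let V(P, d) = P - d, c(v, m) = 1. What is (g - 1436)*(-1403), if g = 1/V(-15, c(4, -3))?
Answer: 32236731/16 ≈ 2.0148e+6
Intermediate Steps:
g = -1/16 (g = 1/(-15 - 1*1) = 1/(-15 - 1) = 1/(-16) = -1/16 ≈ -0.062500)
(g - 1436)*(-1403) = (-1/16 - 1436)*(-1403) = -22977/16*(-1403) = 32236731/16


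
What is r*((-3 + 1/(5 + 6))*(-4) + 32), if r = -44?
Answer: -1920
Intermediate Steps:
r*((-3 + 1/(5 + 6))*(-4) + 32) = -44*((-3 + 1/(5 + 6))*(-4) + 32) = -44*((-3 + 1/11)*(-4) + 32) = -44*(-32/11*(-4) + 32) = -44*(128/11 + 32) = -44*480/11 = -1920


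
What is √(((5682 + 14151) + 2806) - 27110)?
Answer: I*√4471 ≈ 66.865*I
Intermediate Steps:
√(((5682 + 14151) + 2806) - 27110) = √((19833 + 2806) - 27110) = √(22639 - 27110) = √(-4471) = I*√4471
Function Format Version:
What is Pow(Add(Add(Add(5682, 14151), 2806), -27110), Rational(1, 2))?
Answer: Mul(I, Pow(4471, Rational(1, 2))) ≈ Mul(66.865, I)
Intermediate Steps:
Pow(Add(Add(Add(5682, 14151), 2806), -27110), Rational(1, 2)) = Pow(Add(Add(19833, 2806), -27110), Rational(1, 2)) = Pow(Add(22639, -27110), Rational(1, 2)) = Pow(-4471, Rational(1, 2)) = Mul(I, Pow(4471, Rational(1, 2)))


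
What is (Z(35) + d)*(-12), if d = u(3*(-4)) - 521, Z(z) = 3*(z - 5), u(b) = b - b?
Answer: 5172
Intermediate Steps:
u(b) = 0
Z(z) = -15 + 3*z (Z(z) = 3*(-5 + z) = -15 + 3*z)
d = -521 (d = 0 - 521 = -521)
(Z(35) + d)*(-12) = ((-15 + 3*35) - 521)*(-12) = ((-15 + 105) - 521)*(-12) = (90 - 521)*(-12) = -431*(-12) = 5172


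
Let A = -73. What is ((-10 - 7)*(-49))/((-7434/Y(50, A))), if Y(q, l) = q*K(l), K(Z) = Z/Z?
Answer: -2975/531 ≈ -5.6026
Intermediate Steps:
K(Z) = 1
Y(q, l) = q (Y(q, l) = q*1 = q)
((-10 - 7)*(-49))/((-7434/Y(50, A))) = ((-10 - 7)*(-49))/((-7434/50)) = (-17*(-49))/((-7434*1/50)) = 833/(-3717/25) = 833*(-25/3717) = -2975/531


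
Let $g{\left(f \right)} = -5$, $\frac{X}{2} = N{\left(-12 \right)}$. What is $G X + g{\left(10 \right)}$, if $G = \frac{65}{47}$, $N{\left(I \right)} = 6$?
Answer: $\frac{545}{47} \approx 11.596$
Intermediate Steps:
$X = 12$ ($X = 2 \cdot 6 = 12$)
$G = \frac{65}{47}$ ($G = 65 \cdot \frac{1}{47} = \frac{65}{47} \approx 1.383$)
$G X + g{\left(10 \right)} = \frac{65}{47} \cdot 12 - 5 = \frac{780}{47} - 5 = \frac{545}{47}$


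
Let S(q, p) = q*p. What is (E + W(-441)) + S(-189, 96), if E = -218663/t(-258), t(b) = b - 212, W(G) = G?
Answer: -8516287/470 ≈ -18120.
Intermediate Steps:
S(q, p) = p*q
t(b) = -212 + b
E = 218663/470 (E = -218663/(-212 - 258) = -218663/(-470) = -218663*(-1/470) = 218663/470 ≈ 465.24)
(E + W(-441)) + S(-189, 96) = (218663/470 - 441) + 96*(-189) = 11393/470 - 18144 = -8516287/470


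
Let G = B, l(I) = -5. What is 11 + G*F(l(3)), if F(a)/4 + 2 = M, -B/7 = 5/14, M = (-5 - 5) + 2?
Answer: 111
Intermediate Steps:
M = -8 (M = -10 + 2 = -8)
B = -5/2 (B = -35/14 = -7*5/14 = -5/2 ≈ -2.5000)
G = -5/2 ≈ -2.5000
F(a) = -40 (F(a) = -8 + 4*(-8) = -8 - 32 = -40)
11 + G*F(l(3)) = 11 - 5/2*(-40) = 11 + 100 = 111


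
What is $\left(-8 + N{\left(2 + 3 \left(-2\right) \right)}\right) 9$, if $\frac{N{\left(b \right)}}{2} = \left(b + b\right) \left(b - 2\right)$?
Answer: $792$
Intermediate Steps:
$N{\left(b \right)} = 4 b \left(-2 + b\right)$ ($N{\left(b \right)} = 2 \left(b + b\right) \left(b - 2\right) = 2 \cdot 2 b \left(-2 + b\right) = 4 b \left(-2 + b\right)$)
$\left(-8 + N{\left(2 + 3 \left(-2\right) \right)}\right) 9 = \left(-8 + 4 \left(2 + 3 \left(-2\right)\right) \left(-2 + \left(2 + 3 \left(-2\right)\right)\right)\right) 9 = \left(-8 + 4 \left(2 - 6\right) \left(-2 + \left(2 - 6\right)\right)\right) 9 = \left(-8 + 4 \left(-4\right) \left(-2 - 4\right)\right) 9 = \left(-8 + 4 \left(-4\right) \left(-6\right)\right) 9 = \left(-8 + 96\right) 9 = 88 \cdot 9 = 792$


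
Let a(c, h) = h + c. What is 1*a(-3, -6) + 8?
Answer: -1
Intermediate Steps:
a(c, h) = c + h
1*a(-3, -6) + 8 = 1*(-3 - 6) + 8 = 1*(-9) + 8 = -9 + 8 = -1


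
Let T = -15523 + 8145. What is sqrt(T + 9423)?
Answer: sqrt(2045) ≈ 45.222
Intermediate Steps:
T = -7378
sqrt(T + 9423) = sqrt(-7378 + 9423) = sqrt(2045)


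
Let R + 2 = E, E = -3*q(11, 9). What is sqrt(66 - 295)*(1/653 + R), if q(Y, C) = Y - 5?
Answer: -13059*I*sqrt(229)/653 ≈ -302.63*I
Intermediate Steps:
q(Y, C) = -5 + Y
E = -18 (E = -3*(-5 + 11) = -3*6 = -18)
R = -20 (R = -2 - 18 = -20)
sqrt(66 - 295)*(1/653 + R) = sqrt(66 - 295)*(1/653 - 20) = sqrt(-229)*(1/653 - 20) = (I*sqrt(229))*(-13059/653) = -13059*I*sqrt(229)/653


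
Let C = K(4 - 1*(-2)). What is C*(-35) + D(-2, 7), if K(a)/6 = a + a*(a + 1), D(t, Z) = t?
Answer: -10082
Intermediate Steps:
K(a) = 6*a + 6*a*(1 + a) (K(a) = 6*(a + a*(a + 1)) = 6*(a + a*(1 + a)) = 6*a + 6*a*(1 + a))
C = 288 (C = 6*(4 - 1*(-2))*(2 + (4 - 1*(-2))) = 6*(4 + 2)*(2 + (4 + 2)) = 6*6*(2 + 6) = 6*6*8 = 288)
C*(-35) + D(-2, 7) = 288*(-35) - 2 = -10080 - 2 = -10082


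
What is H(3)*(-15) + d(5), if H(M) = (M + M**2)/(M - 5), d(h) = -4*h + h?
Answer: 75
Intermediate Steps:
d(h) = -3*h
H(M) = (M + M**2)/(-5 + M)
H(3)*(-15) + d(5) = (3*(1 + 3)/(-5 + 3))*(-15) - 3*5 = (3*4/(-2))*(-15) - 15 = (3*(-1/2)*4)*(-15) - 15 = -6*(-15) - 15 = 90 - 15 = 75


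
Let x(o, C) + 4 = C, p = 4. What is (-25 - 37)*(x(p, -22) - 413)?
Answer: 27218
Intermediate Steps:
x(o, C) = -4 + C
(-25 - 37)*(x(p, -22) - 413) = (-25 - 37)*((-4 - 22) - 413) = -62*(-26 - 413) = -62*(-439) = 27218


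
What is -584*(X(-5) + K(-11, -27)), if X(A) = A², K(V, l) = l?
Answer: 1168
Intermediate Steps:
-584*(X(-5) + K(-11, -27)) = -584*((-5)² - 27) = -584*(25 - 27) = -584*(-2) = 1168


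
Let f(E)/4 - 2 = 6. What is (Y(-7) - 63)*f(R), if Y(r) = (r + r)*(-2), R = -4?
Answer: -1120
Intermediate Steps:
f(E) = 32 (f(E) = 8 + 4*6 = 8 + 24 = 32)
Y(r) = -4*r (Y(r) = (2*r)*(-2) = -4*r)
(Y(-7) - 63)*f(R) = (-4*(-7) - 63)*32 = (28 - 63)*32 = -35*32 = -1120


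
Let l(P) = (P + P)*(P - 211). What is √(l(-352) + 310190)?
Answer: √706542 ≈ 840.56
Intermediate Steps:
l(P) = 2*P*(-211 + P) (l(P) = (2*P)*(-211 + P) = 2*P*(-211 + P))
√(l(-352) + 310190) = √(2*(-352)*(-211 - 352) + 310190) = √(2*(-352)*(-563) + 310190) = √(396352 + 310190) = √706542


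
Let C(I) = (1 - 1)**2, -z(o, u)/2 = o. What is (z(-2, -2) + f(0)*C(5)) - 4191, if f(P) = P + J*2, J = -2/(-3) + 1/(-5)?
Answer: -4187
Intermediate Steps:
z(o, u) = -2*o
J = 7/15 (J = -2*(-1/3) + 1*(-1/5) = 2/3 - 1/5 = 7/15 ≈ 0.46667)
f(P) = 14/15 + P (f(P) = P + (7/15)*2 = P + 14/15 = 14/15 + P)
C(I) = 0 (C(I) = 0**2 = 0)
(z(-2, -2) + f(0)*C(5)) - 4191 = (-2*(-2) + (14/15 + 0)*0) - 4191 = (4 + (14/15)*0) - 4191 = (4 + 0) - 4191 = 4 - 4191 = -4187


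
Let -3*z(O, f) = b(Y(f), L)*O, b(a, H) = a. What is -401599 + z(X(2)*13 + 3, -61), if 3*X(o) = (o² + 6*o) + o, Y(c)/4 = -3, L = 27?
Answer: -401275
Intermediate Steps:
Y(c) = -12 (Y(c) = 4*(-3) = -12)
X(o) = o²/3 + 7*o/3 (X(o) = ((o² + 6*o) + o)/3 = (o² + 7*o)/3 = o²/3 + 7*o/3)
z(O, f) = 4*O (z(O, f) = -(-4)*O = 4*O)
-401599 + z(X(2)*13 + 3, -61) = -401599 + 4*(((⅓)*2*(7 + 2))*13 + 3) = -401599 + 4*(((⅓)*2*9)*13 + 3) = -401599 + 4*(6*13 + 3) = -401599 + 4*(78 + 3) = -401599 + 4*81 = -401599 + 324 = -401275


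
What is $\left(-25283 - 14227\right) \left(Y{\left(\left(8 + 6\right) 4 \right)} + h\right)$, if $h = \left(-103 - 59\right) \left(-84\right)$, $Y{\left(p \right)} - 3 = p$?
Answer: $-539983170$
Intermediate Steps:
$Y{\left(p \right)} = 3 + p$
$h = 13608$ ($h = \left(-162\right) \left(-84\right) = 13608$)
$\left(-25283 - 14227\right) \left(Y{\left(\left(8 + 6\right) 4 \right)} + h\right) = \left(-25283 - 14227\right) \left(\left(3 + \left(8 + 6\right) 4\right) + 13608\right) = \left(-25283 - 14227\right) \left(\left(3 + 14 \cdot 4\right) + 13608\right) = - 39510 \left(\left(3 + 56\right) + 13608\right) = - 39510 \left(59 + 13608\right) = \left(-39510\right) 13667 = -539983170$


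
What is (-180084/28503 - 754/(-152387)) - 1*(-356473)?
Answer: 516102766512469/1447828887 ≈ 3.5647e+5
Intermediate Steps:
(-180084/28503 - 754/(-152387)) - 1*(-356473) = (-180084*1/28503 - 754*(-1/152387)) + 356473 = (-60028/9501 + 754/152387) + 356473 = -9140323082/1447828887 + 356473 = 516102766512469/1447828887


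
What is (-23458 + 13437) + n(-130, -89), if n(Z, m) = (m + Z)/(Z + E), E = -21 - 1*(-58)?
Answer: -310578/31 ≈ -10019.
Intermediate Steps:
E = 37 (E = -21 + 58 = 37)
n(Z, m) = (Z + m)/(37 + Z) (n(Z, m) = (m + Z)/(Z + 37) = (Z + m)/(37 + Z))
(-23458 + 13437) + n(-130, -89) = (-23458 + 13437) + (-130 - 89)/(37 - 130) = -10021 - 219/(-93) = -10021 - 1/93*(-219) = -10021 + 73/31 = -310578/31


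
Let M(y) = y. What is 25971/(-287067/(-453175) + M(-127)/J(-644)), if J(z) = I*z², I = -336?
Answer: 1640082247501420800/40003216042057 ≈ 40999.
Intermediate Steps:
J(z) = -336*z²
25971/(-287067/(-453175) + M(-127)/J(-644)) = 25971/(-287067/(-453175) - 127/((-336*(-644)²))) = 25971/(-287067*(-1/453175) - 127/((-336*414736))) = 25971/(287067/453175 - 127/(-139351296)) = 25971/(287067/453175 - 127*(-1/139351296)) = 25971/(287067/453175 + 127/139351296) = 25971/(40003216042057/63150523564800) = 25971*(63150523564800/40003216042057) = 1640082247501420800/40003216042057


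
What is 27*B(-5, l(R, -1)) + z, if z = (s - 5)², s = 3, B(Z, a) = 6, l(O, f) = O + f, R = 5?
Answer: 166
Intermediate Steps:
z = 4 (z = (3 - 5)² = (-2)² = 4)
27*B(-5, l(R, -1)) + z = 27*6 + 4 = 162 + 4 = 166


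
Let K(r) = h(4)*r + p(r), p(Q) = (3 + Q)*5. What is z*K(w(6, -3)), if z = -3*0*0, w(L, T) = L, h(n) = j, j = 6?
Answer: 0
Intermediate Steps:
p(Q) = 15 + 5*Q
h(n) = 6
K(r) = 15 + 11*r (K(r) = 6*r + (15 + 5*r) = 15 + 11*r)
z = 0 (z = 0*0 = 0)
z*K(w(6, -3)) = 0*(15 + 11*6) = 0*(15 + 66) = 0*81 = 0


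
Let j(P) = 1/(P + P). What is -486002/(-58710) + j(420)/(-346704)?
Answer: 4717967445467/569939771520 ≈ 8.2780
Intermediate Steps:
j(P) = 1/(2*P)
-486002/(-58710) + j(420)/(-346704) = -486002/(-58710) + ((½)/420)/(-346704) = -486002*(-1/58710) + ((½)*(1/420))*(-1/346704) = 243001/29355 + (1/840)*(-1/346704) = 243001/29355 - 1/291231360 = 4717967445467/569939771520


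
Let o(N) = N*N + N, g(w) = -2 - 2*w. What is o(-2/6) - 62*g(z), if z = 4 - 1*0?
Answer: 5578/9 ≈ 619.78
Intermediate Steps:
z = 4 (z = 4 + 0 = 4)
o(N) = N + N² (o(N) = N² + N = N + N²)
o(-2/6) - 62*g(z) = (-2/6)*(1 - 2/6) - 62*(-2 - 2*4) = (-2*⅙)*(1 - 2*⅙) - 62*(-2 - 8) = -(1 - ⅓)/3 - 62*(-10) = -⅓*⅔ + 620 = -2/9 + 620 = 5578/9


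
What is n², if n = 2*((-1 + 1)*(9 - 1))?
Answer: 0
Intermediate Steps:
n = 0 (n = 2*(0*8) = 2*0 = 0)
n² = 0² = 0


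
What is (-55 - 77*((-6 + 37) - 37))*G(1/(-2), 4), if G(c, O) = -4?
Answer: -1628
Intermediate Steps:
(-55 - 77*((-6 + 37) - 37))*G(1/(-2), 4) = (-55 - 77*((-6 + 37) - 37))*(-4) = (-55 - 77*(31 - 37))*(-4) = (-55 - 77*(-6))*(-4) = (-55 + 462)*(-4) = 407*(-4) = -1628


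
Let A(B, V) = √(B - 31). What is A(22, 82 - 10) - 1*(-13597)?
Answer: 13597 + 3*I ≈ 13597.0 + 3.0*I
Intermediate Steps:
A(B, V) = √(-31 + B)
A(22, 82 - 10) - 1*(-13597) = √(-31 + 22) - 1*(-13597) = √(-9) + 13597 = 3*I + 13597 = 13597 + 3*I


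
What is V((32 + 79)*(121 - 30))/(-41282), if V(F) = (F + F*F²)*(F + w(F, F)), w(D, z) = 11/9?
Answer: -15617132473491640/61923 ≈ -2.5220e+11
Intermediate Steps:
w(D, z) = 11/9 (w(D, z) = 11*(⅑) = 11/9)
V(F) = (11/9 + F)*(F + F³) (V(F) = (F + F*F²)*(F + 11/9) = (F + F³)*(11/9 + F) = (11/9 + F)*(F + F³))
V((32 + 79)*(121 - 30))/(-41282) = (((32 + 79)*(121 - 30))*(11 + 9*((32 + 79)*(121 - 30)) + 9*((32 + 79)*(121 - 30))³ + 11*((32 + 79)*(121 - 30))²)/9)/(-41282) = ((111*91)*(11 + 9*(111*91) + 9*(111*91)³ + 11*(111*91)²)/9)*(-1/41282) = ((⅑)*10101*(11 + 9*10101 + 9*10101³ + 11*10101²))*(-1/41282) = ((⅑)*10101*(11 + 90909 + 9*1030607060301 + 11*102030201))*(-1/41282) = ((⅑)*10101*(11 + 90909 + 9275463542709 + 1122332211))*(-1/41282) = ((⅑)*10101*9276585965840)*(-1/41282) = (31234264946983280/3)*(-1/41282) = -15617132473491640/61923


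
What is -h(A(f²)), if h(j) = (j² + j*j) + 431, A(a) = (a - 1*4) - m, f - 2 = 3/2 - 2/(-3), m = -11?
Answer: -1048417/648 ≈ -1617.9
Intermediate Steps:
f = 25/6 (f = 2 + (3/2 - 2/(-3)) = 2 + (3*(½) - 2*(-⅓)) = 2 + (3/2 + ⅔) = 2 + 13/6 = 25/6 ≈ 4.1667)
A(a) = 7 + a (A(a) = (a - 1*4) - 1*(-11) = (a - 4) + 11 = (-4 + a) + 11 = 7 + a)
h(j) = 431 + 2*j² (h(j) = (j² + j²) + 431 = 2*j² + 431 = 431 + 2*j²)
-h(A(f²)) = -(431 + 2*(7 + (25/6)²)²) = -(431 + 2*(7 + 625/36)²) = -(431 + 2*(877/36)²) = -(431 + 2*(769129/1296)) = -(431 + 769129/648) = -1*1048417/648 = -1048417/648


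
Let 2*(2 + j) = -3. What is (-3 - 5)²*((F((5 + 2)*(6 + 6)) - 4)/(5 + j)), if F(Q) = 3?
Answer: -128/3 ≈ -42.667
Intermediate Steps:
j = -7/2 (j = -2 + (½)*(-3) = -2 - 3/2 = -7/2 ≈ -3.5000)
(-3 - 5)²*((F((5 + 2)*(6 + 6)) - 4)/(5 + j)) = (-3 - 5)²*((3 - 4)/(5 - 7/2)) = (-8)²*(-1/3/2) = 64*(-1*⅔) = 64*(-⅔) = -128/3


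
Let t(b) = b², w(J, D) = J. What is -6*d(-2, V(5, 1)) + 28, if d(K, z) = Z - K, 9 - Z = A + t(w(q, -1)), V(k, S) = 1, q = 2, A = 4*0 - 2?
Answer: -26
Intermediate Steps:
A = -2 (A = 0 - 2 = -2)
Z = 7 (Z = 9 - (-2 + 2²) = 9 - (-2 + 4) = 9 - 1*2 = 9 - 2 = 7)
d(K, z) = 7 - K
-6*d(-2, V(5, 1)) + 28 = -6*(7 - 1*(-2)) + 28 = -6*(7 + 2) + 28 = -6*9 + 28 = -54 + 28 = -26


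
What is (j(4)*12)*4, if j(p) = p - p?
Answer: 0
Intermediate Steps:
j(p) = 0
(j(4)*12)*4 = (0*12)*4 = 0*4 = 0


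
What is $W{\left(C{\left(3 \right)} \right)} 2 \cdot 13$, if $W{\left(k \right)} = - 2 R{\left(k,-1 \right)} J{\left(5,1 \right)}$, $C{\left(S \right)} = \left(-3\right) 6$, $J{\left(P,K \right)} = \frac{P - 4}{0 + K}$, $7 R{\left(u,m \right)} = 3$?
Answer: $- \frac{156}{7} \approx -22.286$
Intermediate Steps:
$R{\left(u,m \right)} = \frac{3}{7}$ ($R{\left(u,m \right)} = \frac{1}{7} \cdot 3 = \frac{3}{7}$)
$J{\left(P,K \right)} = \frac{-4 + P}{K}$
$C{\left(S \right)} = -18$
$W{\left(k \right)} = - \frac{6}{7}$ ($W{\left(k \right)} = \left(-2\right) \frac{3}{7} \frac{-4 + 5}{1} = - \frac{6 \cdot 1 \cdot 1}{7} = \left(- \frac{6}{7}\right) 1 = - \frac{6}{7}$)
$W{\left(C{\left(3 \right)} \right)} 2 \cdot 13 = - \frac{6 \cdot 2 \cdot 13}{7} = \left(- \frac{6}{7}\right) 26 = - \frac{156}{7}$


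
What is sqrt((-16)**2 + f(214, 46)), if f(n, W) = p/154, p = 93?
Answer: sqrt(6085618)/154 ≈ 16.019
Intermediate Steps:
f(n, W) = 93/154
sqrt((-16)**2 + f(214, 46)) = sqrt((-16)**2 + 93/154) = sqrt(256 + 93/154) = sqrt(39517/154) = sqrt(6085618)/154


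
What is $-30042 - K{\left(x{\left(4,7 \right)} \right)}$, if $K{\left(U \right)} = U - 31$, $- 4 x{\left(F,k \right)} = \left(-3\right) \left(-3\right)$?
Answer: $- \frac{120035}{4} \approx -30009.0$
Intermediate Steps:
$x{\left(F,k \right)} = - \frac{9}{4}$ ($x{\left(F,k \right)} = - \frac{\left(-3\right) \left(-3\right)}{4} = \left(- \frac{1}{4}\right) 9 = - \frac{9}{4}$)
$K{\left(U \right)} = -31 + U$
$-30042 - K{\left(x{\left(4,7 \right)} \right)} = -30042 - \left(-31 - \frac{9}{4}\right) = -30042 - - \frac{133}{4} = -30042 + \frac{133}{4} = - \frac{120035}{4}$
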